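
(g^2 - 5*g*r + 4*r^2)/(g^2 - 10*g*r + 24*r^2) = (-g + r)/(-g + 6*r)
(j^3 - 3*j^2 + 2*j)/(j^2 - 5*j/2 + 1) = 2*j*(j - 1)/(2*j - 1)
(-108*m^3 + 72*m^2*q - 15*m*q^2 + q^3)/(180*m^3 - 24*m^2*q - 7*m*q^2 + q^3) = (-3*m + q)/(5*m + q)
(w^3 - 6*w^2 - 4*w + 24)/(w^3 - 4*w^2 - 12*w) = (w - 2)/w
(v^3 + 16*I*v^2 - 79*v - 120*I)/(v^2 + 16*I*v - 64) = (v^2 + 8*I*v - 15)/(v + 8*I)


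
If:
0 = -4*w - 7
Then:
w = -7/4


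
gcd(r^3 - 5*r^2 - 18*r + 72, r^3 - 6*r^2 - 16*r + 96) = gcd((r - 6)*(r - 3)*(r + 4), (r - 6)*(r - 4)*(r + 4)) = r^2 - 2*r - 24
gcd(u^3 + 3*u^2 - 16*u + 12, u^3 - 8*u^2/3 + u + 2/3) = u^2 - 3*u + 2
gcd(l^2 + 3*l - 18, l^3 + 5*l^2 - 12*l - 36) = l^2 + 3*l - 18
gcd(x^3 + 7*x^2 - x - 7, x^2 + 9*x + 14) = x + 7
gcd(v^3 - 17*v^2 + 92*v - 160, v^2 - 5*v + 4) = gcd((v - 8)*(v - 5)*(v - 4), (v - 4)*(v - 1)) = v - 4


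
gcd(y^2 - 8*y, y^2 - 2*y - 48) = y - 8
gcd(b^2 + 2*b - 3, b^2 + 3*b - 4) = b - 1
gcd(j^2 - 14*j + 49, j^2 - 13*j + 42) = j - 7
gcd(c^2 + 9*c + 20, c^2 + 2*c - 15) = c + 5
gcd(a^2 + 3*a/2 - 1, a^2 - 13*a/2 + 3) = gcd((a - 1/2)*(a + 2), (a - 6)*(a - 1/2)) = a - 1/2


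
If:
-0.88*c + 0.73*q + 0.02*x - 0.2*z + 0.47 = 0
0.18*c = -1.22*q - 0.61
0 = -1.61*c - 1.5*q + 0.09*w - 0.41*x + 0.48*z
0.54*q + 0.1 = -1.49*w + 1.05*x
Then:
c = 0.139451022652965 - 0.161395902489272*z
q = 0.0238125102033352*z - 0.520574741047159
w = 1.42150073553223*z + 1.2750164814529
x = 2.02942366805031*z + 1.63682304495177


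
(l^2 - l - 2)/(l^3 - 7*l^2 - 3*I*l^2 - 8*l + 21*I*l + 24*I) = (l - 2)/(l^2 - l*(8 + 3*I) + 24*I)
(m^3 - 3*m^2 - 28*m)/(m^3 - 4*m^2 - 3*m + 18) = m*(m^2 - 3*m - 28)/(m^3 - 4*m^2 - 3*m + 18)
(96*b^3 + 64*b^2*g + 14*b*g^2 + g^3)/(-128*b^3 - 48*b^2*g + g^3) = (-6*b - g)/(8*b - g)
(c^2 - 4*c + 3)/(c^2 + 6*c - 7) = (c - 3)/(c + 7)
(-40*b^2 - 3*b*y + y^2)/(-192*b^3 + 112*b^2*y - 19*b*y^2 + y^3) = (5*b + y)/(24*b^2 - 11*b*y + y^2)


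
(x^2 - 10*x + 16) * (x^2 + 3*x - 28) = x^4 - 7*x^3 - 42*x^2 + 328*x - 448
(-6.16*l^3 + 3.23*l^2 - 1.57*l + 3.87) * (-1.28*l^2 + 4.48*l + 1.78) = 7.8848*l^5 - 31.7312*l^4 + 5.5152*l^3 - 6.2378*l^2 + 14.543*l + 6.8886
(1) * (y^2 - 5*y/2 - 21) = y^2 - 5*y/2 - 21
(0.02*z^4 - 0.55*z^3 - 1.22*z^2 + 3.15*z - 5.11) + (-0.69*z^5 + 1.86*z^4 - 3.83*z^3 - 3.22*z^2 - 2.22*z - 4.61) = -0.69*z^5 + 1.88*z^4 - 4.38*z^3 - 4.44*z^2 + 0.93*z - 9.72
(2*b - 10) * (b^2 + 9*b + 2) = 2*b^3 + 8*b^2 - 86*b - 20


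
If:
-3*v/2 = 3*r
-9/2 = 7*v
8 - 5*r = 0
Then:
No Solution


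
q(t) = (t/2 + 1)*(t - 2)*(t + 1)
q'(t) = (t/2 + 1)*(t - 2) + (t/2 + 1)*(t + 1) + (t - 2)*(t + 1)/2 = 3*t^2/2 + t - 2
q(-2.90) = -4.19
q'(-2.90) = 7.72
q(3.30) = 14.81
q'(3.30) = 17.64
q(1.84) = -0.87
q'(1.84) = 4.92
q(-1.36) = 0.39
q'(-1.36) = -0.59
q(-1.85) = 0.25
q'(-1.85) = 1.28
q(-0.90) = -0.16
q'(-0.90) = -1.68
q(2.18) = 1.20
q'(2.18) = 7.31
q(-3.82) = -14.94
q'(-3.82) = 16.07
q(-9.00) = -308.00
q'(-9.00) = 110.50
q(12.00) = 910.00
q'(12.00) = 226.00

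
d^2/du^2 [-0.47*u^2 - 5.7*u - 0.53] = -0.940000000000000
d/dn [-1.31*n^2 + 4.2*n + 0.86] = 4.2 - 2.62*n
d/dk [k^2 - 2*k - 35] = 2*k - 2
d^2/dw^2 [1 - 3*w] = 0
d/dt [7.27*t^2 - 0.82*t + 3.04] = 14.54*t - 0.82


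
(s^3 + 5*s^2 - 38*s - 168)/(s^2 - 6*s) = s + 11 + 28/s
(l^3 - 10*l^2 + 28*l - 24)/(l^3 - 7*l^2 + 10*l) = (l^2 - 8*l + 12)/(l*(l - 5))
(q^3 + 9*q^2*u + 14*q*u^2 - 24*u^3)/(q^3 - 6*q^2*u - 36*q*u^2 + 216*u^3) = (q^2 + 3*q*u - 4*u^2)/(q^2 - 12*q*u + 36*u^2)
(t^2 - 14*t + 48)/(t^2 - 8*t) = (t - 6)/t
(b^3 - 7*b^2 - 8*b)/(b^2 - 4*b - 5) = b*(b - 8)/(b - 5)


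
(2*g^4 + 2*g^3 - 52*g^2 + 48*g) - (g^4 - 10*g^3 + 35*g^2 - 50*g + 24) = g^4 + 12*g^3 - 87*g^2 + 98*g - 24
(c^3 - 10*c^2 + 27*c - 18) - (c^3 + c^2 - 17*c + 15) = -11*c^2 + 44*c - 33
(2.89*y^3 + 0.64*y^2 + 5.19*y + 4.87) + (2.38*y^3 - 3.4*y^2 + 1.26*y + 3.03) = 5.27*y^3 - 2.76*y^2 + 6.45*y + 7.9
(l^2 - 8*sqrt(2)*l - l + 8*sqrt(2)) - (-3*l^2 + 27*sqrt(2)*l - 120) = 4*l^2 - 35*sqrt(2)*l - l + 8*sqrt(2) + 120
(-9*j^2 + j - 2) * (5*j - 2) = -45*j^3 + 23*j^2 - 12*j + 4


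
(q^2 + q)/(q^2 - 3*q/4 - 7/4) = 4*q/(4*q - 7)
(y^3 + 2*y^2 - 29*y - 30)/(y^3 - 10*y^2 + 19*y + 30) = (y + 6)/(y - 6)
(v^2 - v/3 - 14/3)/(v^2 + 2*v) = (v - 7/3)/v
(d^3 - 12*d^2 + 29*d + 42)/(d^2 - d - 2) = (d^2 - 13*d + 42)/(d - 2)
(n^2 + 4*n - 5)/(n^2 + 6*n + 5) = (n - 1)/(n + 1)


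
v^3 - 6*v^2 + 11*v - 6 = (v - 3)*(v - 2)*(v - 1)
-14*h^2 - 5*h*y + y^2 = (-7*h + y)*(2*h + y)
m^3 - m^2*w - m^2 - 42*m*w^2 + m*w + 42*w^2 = (m - 1)*(m - 7*w)*(m + 6*w)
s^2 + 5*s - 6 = (s - 1)*(s + 6)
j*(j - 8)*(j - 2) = j^3 - 10*j^2 + 16*j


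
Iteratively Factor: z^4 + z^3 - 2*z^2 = (z)*(z^3 + z^2 - 2*z) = z*(z + 2)*(z^2 - z) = z*(z - 1)*(z + 2)*(z)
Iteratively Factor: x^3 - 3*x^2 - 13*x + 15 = (x - 1)*(x^2 - 2*x - 15) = (x - 1)*(x + 3)*(x - 5)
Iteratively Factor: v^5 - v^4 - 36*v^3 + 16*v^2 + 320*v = (v - 4)*(v^4 + 3*v^3 - 24*v^2 - 80*v) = v*(v - 4)*(v^3 + 3*v^2 - 24*v - 80) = v*(v - 5)*(v - 4)*(v^2 + 8*v + 16) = v*(v - 5)*(v - 4)*(v + 4)*(v + 4)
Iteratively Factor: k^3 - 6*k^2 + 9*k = (k - 3)*(k^2 - 3*k) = (k - 3)^2*(k)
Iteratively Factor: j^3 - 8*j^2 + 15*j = (j - 3)*(j^2 - 5*j) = j*(j - 3)*(j - 5)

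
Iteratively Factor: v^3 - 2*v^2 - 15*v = (v)*(v^2 - 2*v - 15) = v*(v - 5)*(v + 3)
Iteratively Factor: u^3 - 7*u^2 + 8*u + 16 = (u - 4)*(u^2 - 3*u - 4) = (u - 4)^2*(u + 1)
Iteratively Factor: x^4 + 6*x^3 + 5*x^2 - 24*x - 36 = (x + 3)*(x^3 + 3*x^2 - 4*x - 12) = (x - 2)*(x + 3)*(x^2 + 5*x + 6) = (x - 2)*(x + 3)^2*(x + 2)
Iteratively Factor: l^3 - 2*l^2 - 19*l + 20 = (l - 5)*(l^2 + 3*l - 4) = (l - 5)*(l + 4)*(l - 1)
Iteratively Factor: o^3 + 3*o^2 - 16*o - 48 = (o + 3)*(o^2 - 16) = (o - 4)*(o + 3)*(o + 4)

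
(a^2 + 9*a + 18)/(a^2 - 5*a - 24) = (a + 6)/(a - 8)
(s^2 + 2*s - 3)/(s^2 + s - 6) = (s - 1)/(s - 2)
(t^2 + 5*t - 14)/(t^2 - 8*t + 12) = (t + 7)/(t - 6)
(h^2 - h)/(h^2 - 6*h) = (h - 1)/(h - 6)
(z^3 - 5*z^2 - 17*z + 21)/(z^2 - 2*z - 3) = (-z^3 + 5*z^2 + 17*z - 21)/(-z^2 + 2*z + 3)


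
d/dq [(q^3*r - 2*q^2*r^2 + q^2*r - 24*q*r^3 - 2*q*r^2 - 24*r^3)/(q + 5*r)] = r*(2*q^3 + 13*q^2*r + q^2 - 20*q*r^2 + 10*q*r - 120*r^3 + 14*r^2)/(q^2 + 10*q*r + 25*r^2)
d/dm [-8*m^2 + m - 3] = 1 - 16*m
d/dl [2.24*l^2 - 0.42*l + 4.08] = 4.48*l - 0.42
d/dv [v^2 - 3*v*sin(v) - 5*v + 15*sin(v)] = -3*v*cos(v) + 2*v - 3*sin(v) + 15*cos(v) - 5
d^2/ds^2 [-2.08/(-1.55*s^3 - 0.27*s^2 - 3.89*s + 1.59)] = (-(19.344*s + 1.1232)*(1.55*s^3 + 0.27*s^2 + 3.89*s - 1.59) + 2.08*(4.65*s^2 + 0.54*s + 3.89)*(9.3*s^2 + 1.08*s + 7.78))/(1.55*s^3 + 0.27*s^2 + 3.89*s - 1.59)^3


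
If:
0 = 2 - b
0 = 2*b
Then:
No Solution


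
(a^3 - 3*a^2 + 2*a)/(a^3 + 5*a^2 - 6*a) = (a - 2)/(a + 6)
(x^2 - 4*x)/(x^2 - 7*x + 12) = x/(x - 3)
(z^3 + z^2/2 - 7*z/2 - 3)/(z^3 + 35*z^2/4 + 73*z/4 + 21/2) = 2*(2*z^2 - z - 6)/(4*z^2 + 31*z + 42)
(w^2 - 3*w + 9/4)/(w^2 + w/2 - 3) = (w - 3/2)/(w + 2)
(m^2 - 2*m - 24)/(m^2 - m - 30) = (m + 4)/(m + 5)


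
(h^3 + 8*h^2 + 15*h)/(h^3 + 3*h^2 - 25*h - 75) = h/(h - 5)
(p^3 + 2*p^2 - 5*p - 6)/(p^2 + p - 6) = p + 1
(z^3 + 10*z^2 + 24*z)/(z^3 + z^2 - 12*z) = (z + 6)/(z - 3)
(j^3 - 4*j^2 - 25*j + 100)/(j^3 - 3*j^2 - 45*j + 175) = (j^2 + j - 20)/(j^2 + 2*j - 35)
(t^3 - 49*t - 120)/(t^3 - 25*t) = (t^2 - 5*t - 24)/(t*(t - 5))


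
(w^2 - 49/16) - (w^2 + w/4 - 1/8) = -w/4 - 47/16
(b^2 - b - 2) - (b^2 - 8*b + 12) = 7*b - 14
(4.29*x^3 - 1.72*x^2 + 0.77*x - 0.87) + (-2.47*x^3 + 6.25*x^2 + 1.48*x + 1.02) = 1.82*x^3 + 4.53*x^2 + 2.25*x + 0.15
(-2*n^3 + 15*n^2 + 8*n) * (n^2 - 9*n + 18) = -2*n^5 + 33*n^4 - 163*n^3 + 198*n^2 + 144*n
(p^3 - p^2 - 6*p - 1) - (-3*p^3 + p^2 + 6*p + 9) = 4*p^3 - 2*p^2 - 12*p - 10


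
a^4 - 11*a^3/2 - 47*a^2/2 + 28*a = a*(a - 8)*(a - 1)*(a + 7/2)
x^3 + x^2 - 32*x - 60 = (x - 6)*(x + 2)*(x + 5)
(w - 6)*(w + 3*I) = w^2 - 6*w + 3*I*w - 18*I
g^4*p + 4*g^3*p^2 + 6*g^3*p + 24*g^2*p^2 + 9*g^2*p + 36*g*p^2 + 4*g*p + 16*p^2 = (g + 1)*(g + 4)*(g + 4*p)*(g*p + p)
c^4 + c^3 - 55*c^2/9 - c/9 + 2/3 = (c - 2)*(c - 1/3)*(c + 1/3)*(c + 3)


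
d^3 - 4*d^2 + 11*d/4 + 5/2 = (d - 5/2)*(d - 2)*(d + 1/2)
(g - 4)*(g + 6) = g^2 + 2*g - 24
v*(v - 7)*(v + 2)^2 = v^4 - 3*v^3 - 24*v^2 - 28*v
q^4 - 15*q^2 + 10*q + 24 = (q - 3)*(q - 2)*(q + 1)*(q + 4)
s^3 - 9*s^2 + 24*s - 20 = (s - 5)*(s - 2)^2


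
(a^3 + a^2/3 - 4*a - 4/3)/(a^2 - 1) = (3*a^3 + a^2 - 12*a - 4)/(3*(a^2 - 1))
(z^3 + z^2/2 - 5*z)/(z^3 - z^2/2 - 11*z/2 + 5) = z/(z - 1)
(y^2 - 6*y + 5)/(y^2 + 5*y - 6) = (y - 5)/(y + 6)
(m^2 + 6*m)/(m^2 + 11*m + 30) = m/(m + 5)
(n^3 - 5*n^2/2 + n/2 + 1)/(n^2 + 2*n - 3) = (n^2 - 3*n/2 - 1)/(n + 3)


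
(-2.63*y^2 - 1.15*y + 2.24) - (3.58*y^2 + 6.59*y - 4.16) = -6.21*y^2 - 7.74*y + 6.4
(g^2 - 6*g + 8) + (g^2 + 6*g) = 2*g^2 + 8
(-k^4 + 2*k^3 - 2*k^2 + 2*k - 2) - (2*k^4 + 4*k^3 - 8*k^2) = -3*k^4 - 2*k^3 + 6*k^2 + 2*k - 2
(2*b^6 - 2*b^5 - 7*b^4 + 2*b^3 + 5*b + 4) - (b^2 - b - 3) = 2*b^6 - 2*b^5 - 7*b^4 + 2*b^3 - b^2 + 6*b + 7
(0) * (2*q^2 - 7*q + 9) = 0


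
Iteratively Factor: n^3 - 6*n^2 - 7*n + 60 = (n + 3)*(n^2 - 9*n + 20) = (n - 4)*(n + 3)*(n - 5)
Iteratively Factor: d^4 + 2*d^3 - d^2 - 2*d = (d)*(d^3 + 2*d^2 - d - 2) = d*(d + 2)*(d^2 - 1) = d*(d - 1)*(d + 2)*(d + 1)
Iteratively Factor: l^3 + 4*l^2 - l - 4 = (l + 4)*(l^2 - 1) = (l - 1)*(l + 4)*(l + 1)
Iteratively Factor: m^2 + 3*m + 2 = (m + 2)*(m + 1)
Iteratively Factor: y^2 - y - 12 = (y + 3)*(y - 4)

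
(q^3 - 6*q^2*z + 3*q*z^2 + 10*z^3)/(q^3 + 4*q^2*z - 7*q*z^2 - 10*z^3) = (q - 5*z)/(q + 5*z)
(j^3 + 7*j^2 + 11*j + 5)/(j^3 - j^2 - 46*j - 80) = (j^2 + 2*j + 1)/(j^2 - 6*j - 16)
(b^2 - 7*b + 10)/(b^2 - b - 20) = (b - 2)/(b + 4)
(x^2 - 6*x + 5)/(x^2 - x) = (x - 5)/x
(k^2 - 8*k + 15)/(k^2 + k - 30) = (k - 3)/(k + 6)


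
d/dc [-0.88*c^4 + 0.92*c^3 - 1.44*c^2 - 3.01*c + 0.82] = -3.52*c^3 + 2.76*c^2 - 2.88*c - 3.01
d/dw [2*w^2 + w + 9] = 4*w + 1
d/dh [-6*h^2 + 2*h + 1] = 2 - 12*h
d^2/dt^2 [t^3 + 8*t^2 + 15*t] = 6*t + 16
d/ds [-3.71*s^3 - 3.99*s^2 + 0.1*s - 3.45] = -11.13*s^2 - 7.98*s + 0.1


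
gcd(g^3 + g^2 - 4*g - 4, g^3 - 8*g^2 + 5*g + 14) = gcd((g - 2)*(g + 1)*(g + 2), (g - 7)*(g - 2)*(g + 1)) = g^2 - g - 2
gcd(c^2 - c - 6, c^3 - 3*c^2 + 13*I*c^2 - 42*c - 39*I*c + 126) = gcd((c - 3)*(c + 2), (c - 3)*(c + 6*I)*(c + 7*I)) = c - 3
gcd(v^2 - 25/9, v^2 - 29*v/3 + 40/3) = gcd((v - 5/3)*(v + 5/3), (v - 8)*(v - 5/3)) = v - 5/3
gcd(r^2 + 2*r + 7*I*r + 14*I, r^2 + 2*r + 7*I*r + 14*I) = r^2 + r*(2 + 7*I) + 14*I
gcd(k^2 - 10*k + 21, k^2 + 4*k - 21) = k - 3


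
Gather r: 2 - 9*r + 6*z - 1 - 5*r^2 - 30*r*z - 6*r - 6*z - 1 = -5*r^2 + r*(-30*z - 15)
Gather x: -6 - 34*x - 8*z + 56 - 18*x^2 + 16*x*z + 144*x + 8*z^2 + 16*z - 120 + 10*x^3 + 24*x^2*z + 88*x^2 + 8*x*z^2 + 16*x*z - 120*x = 10*x^3 + x^2*(24*z + 70) + x*(8*z^2 + 32*z - 10) + 8*z^2 + 8*z - 70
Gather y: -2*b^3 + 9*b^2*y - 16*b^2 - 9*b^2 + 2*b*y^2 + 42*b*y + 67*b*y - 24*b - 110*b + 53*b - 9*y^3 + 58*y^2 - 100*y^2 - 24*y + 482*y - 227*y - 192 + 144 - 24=-2*b^3 - 25*b^2 - 81*b - 9*y^3 + y^2*(2*b - 42) + y*(9*b^2 + 109*b + 231) - 72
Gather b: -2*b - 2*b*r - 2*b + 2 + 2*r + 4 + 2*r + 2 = b*(-2*r - 4) + 4*r + 8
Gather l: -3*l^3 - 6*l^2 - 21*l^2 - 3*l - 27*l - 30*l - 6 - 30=-3*l^3 - 27*l^2 - 60*l - 36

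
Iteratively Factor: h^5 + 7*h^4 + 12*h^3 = (h)*(h^4 + 7*h^3 + 12*h^2) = h^2*(h^3 + 7*h^2 + 12*h) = h^2*(h + 4)*(h^2 + 3*h) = h^2*(h + 3)*(h + 4)*(h)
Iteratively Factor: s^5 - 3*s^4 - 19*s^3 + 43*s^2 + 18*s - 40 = (s - 5)*(s^4 + 2*s^3 - 9*s^2 - 2*s + 8) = (s - 5)*(s + 1)*(s^3 + s^2 - 10*s + 8) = (s - 5)*(s - 1)*(s + 1)*(s^2 + 2*s - 8) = (s - 5)*(s - 2)*(s - 1)*(s + 1)*(s + 4)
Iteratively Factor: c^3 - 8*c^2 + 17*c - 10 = (c - 1)*(c^2 - 7*c + 10) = (c - 5)*(c - 1)*(c - 2)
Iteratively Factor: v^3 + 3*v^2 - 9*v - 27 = (v + 3)*(v^2 - 9) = (v + 3)^2*(v - 3)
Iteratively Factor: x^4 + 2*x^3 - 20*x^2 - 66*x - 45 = (x + 3)*(x^3 - x^2 - 17*x - 15) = (x + 1)*(x + 3)*(x^2 - 2*x - 15) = (x + 1)*(x + 3)^2*(x - 5)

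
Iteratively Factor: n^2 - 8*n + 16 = (n - 4)*(n - 4)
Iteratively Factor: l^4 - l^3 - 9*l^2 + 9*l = (l - 1)*(l^3 - 9*l) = l*(l - 1)*(l^2 - 9) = l*(l - 3)*(l - 1)*(l + 3)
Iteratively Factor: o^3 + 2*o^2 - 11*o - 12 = (o + 1)*(o^2 + o - 12) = (o - 3)*(o + 1)*(o + 4)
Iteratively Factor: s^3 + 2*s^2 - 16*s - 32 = (s - 4)*(s^2 + 6*s + 8) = (s - 4)*(s + 2)*(s + 4)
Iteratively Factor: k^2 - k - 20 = (k - 5)*(k + 4)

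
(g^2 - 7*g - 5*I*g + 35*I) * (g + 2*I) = g^3 - 7*g^2 - 3*I*g^2 + 10*g + 21*I*g - 70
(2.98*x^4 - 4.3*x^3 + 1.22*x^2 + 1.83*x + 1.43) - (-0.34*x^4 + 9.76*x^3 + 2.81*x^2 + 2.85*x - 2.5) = 3.32*x^4 - 14.06*x^3 - 1.59*x^2 - 1.02*x + 3.93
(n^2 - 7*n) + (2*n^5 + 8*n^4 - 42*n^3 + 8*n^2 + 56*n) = 2*n^5 + 8*n^4 - 42*n^3 + 9*n^2 + 49*n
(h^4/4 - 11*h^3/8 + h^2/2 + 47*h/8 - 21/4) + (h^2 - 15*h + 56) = h^4/4 - 11*h^3/8 + 3*h^2/2 - 73*h/8 + 203/4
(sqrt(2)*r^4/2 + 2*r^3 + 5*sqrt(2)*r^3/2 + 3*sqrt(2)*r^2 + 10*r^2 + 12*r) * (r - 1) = sqrt(2)*r^5/2 + 2*r^4 + 2*sqrt(2)*r^4 + sqrt(2)*r^3/2 + 8*r^3 - 3*sqrt(2)*r^2 + 2*r^2 - 12*r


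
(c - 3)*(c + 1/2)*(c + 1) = c^3 - 3*c^2/2 - 4*c - 3/2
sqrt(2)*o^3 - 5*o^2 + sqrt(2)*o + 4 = (o - 2*sqrt(2))*(o - sqrt(2))*(sqrt(2)*o + 1)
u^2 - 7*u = u*(u - 7)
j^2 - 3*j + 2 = (j - 2)*(j - 1)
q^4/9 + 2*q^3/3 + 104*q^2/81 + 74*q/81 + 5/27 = (q/3 + 1/3)*(q/3 + 1)*(q + 1/3)*(q + 5/3)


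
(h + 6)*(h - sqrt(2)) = h^2 - sqrt(2)*h + 6*h - 6*sqrt(2)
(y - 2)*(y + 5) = y^2 + 3*y - 10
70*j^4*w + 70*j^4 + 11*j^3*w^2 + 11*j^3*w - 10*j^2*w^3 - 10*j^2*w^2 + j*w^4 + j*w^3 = (-7*j + w)*(-5*j + w)*(2*j + w)*(j*w + j)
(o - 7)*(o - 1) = o^2 - 8*o + 7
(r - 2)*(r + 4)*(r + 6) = r^3 + 8*r^2 + 4*r - 48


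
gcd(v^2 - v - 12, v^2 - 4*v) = v - 4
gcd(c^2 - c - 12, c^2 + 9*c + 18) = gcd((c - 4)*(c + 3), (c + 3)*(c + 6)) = c + 3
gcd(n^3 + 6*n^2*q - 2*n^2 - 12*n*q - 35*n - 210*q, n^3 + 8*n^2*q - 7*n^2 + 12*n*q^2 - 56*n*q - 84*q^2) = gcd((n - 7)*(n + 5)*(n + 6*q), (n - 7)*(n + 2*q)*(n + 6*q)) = n^2 + 6*n*q - 7*n - 42*q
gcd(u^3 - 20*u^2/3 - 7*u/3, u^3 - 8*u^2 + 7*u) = u^2 - 7*u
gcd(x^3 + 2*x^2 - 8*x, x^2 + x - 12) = x + 4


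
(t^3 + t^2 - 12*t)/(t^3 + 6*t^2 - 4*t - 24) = t*(t^2 + t - 12)/(t^3 + 6*t^2 - 4*t - 24)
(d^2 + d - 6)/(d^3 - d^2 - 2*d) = (d + 3)/(d*(d + 1))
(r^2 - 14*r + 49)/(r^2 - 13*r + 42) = (r - 7)/(r - 6)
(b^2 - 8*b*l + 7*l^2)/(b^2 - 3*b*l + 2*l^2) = (b - 7*l)/(b - 2*l)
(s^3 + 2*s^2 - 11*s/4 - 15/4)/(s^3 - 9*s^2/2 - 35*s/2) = (2*s^2 - s - 3)/(2*s*(s - 7))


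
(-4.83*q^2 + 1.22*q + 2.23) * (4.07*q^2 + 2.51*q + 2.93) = -19.6581*q^4 - 7.1579*q^3 - 2.0136*q^2 + 9.1719*q + 6.5339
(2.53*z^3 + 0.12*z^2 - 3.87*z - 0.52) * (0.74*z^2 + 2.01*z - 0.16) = 1.8722*z^5 + 5.1741*z^4 - 3.0274*z^3 - 8.1827*z^2 - 0.426*z + 0.0832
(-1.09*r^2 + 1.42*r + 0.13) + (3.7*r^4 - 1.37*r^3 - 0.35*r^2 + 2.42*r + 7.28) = 3.7*r^4 - 1.37*r^3 - 1.44*r^2 + 3.84*r + 7.41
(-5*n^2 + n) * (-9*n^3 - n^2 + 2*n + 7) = 45*n^5 - 4*n^4 - 11*n^3 - 33*n^2 + 7*n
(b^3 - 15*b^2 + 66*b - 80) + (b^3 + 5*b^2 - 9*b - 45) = 2*b^3 - 10*b^2 + 57*b - 125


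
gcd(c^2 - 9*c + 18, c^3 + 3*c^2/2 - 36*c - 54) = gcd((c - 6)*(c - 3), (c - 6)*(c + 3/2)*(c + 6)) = c - 6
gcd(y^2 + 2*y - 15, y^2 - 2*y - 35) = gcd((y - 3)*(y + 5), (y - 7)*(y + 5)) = y + 5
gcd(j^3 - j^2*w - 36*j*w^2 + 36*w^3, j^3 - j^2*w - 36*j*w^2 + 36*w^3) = j^3 - j^2*w - 36*j*w^2 + 36*w^3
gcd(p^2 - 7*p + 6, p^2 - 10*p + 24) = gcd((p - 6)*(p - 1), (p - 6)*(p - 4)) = p - 6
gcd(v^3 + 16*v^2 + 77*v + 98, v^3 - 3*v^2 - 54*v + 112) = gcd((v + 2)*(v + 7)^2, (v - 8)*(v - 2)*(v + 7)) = v + 7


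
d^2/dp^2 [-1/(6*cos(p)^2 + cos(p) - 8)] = (144*sin(p)^4 - 265*sin(p)^2 - 29*cos(p)/2 + 9*cos(3*p)/2 + 23)/(-6*sin(p)^2 + cos(p) - 2)^3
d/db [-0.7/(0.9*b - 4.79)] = 0.63/(0.9*b - 4.79)^2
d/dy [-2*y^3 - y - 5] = -6*y^2 - 1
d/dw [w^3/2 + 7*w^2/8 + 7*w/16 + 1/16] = 3*w^2/2 + 7*w/4 + 7/16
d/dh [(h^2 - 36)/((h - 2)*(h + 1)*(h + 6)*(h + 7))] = 2*(-h^3 + 6*h^2 + 36*h - 34)/(h^6 + 12*h^5 + 18*h^4 - 136*h^3 - 87*h^2 + 252*h + 196)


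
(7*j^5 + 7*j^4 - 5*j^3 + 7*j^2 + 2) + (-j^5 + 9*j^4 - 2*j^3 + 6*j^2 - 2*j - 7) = 6*j^5 + 16*j^4 - 7*j^3 + 13*j^2 - 2*j - 5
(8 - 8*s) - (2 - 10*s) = 2*s + 6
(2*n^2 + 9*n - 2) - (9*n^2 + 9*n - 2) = -7*n^2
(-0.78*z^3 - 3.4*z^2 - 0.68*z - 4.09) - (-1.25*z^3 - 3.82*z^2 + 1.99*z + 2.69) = 0.47*z^3 + 0.42*z^2 - 2.67*z - 6.78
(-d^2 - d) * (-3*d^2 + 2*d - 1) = 3*d^4 + d^3 - d^2 + d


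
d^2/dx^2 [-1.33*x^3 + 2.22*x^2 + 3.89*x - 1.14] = 4.44 - 7.98*x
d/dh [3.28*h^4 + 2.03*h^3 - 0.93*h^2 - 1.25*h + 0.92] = 13.12*h^3 + 6.09*h^2 - 1.86*h - 1.25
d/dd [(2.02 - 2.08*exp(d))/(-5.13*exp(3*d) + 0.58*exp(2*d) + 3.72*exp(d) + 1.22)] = (-21.3408*exp(3*d) + 32.2942*exp(2*d) - 2.3432*exp(d) - 10.052)*exp(d)/(26.3169*exp(6*d) - 5.9508*exp(5*d) - 37.8308*exp(4*d) - 8.202*exp(3*d) + 15.2536*exp(2*d) + 9.0768*exp(d) + 1.4884)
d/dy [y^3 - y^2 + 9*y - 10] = 3*y^2 - 2*y + 9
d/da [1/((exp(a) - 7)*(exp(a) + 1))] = 2*(3 - exp(a))*exp(a)/(exp(4*a) - 12*exp(3*a) + 22*exp(2*a) + 84*exp(a) + 49)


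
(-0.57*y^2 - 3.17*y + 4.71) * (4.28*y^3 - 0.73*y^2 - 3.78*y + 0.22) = -2.4396*y^5 - 13.1515*y^4 + 24.6275*y^3 + 8.4189*y^2 - 18.5012*y + 1.0362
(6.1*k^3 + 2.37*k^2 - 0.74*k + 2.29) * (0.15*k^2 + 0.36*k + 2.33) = 0.915*k^5 + 2.5515*k^4 + 14.9552*k^3 + 5.5992*k^2 - 0.8998*k + 5.3357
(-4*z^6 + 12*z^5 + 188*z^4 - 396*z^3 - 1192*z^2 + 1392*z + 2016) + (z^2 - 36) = -4*z^6 + 12*z^5 + 188*z^4 - 396*z^3 - 1191*z^2 + 1392*z + 1980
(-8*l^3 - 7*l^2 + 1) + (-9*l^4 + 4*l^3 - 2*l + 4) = -9*l^4 - 4*l^3 - 7*l^2 - 2*l + 5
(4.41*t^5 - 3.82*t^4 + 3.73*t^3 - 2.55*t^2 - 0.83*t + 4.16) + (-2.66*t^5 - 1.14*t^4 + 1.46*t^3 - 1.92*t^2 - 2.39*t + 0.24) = 1.75*t^5 - 4.96*t^4 + 5.19*t^3 - 4.47*t^2 - 3.22*t + 4.4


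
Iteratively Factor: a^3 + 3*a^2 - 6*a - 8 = (a + 1)*(a^2 + 2*a - 8) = (a - 2)*(a + 1)*(a + 4)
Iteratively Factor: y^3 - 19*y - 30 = (y + 3)*(y^2 - 3*y - 10) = (y + 2)*(y + 3)*(y - 5)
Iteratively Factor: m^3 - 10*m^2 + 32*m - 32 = (m - 2)*(m^2 - 8*m + 16) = (m - 4)*(m - 2)*(m - 4)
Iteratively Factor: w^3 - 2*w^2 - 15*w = (w + 3)*(w^2 - 5*w) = (w - 5)*(w + 3)*(w)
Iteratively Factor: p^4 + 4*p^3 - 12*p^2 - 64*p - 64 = (p - 4)*(p^3 + 8*p^2 + 20*p + 16) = (p - 4)*(p + 2)*(p^2 + 6*p + 8) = (p - 4)*(p + 2)*(p + 4)*(p + 2)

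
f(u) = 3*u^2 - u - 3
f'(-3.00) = -19.00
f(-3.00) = 27.00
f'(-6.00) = -37.00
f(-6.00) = 111.00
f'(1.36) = 7.16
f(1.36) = 1.19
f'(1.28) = 6.68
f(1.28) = 0.64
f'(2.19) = 12.14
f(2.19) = 9.20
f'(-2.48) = -15.88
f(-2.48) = 17.93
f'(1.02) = 5.12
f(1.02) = -0.90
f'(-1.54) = -10.24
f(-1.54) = 5.65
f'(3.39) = 19.34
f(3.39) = 28.09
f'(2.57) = 14.42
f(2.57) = 14.24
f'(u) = 6*u - 1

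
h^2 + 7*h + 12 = (h + 3)*(h + 4)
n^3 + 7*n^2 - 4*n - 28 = (n - 2)*(n + 2)*(n + 7)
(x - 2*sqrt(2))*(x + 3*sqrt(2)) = x^2 + sqrt(2)*x - 12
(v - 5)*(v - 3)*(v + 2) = v^3 - 6*v^2 - v + 30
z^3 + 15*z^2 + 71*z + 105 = (z + 3)*(z + 5)*(z + 7)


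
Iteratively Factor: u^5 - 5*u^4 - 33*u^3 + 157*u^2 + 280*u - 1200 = (u + 4)*(u^4 - 9*u^3 + 3*u^2 + 145*u - 300) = (u - 5)*(u + 4)*(u^3 - 4*u^2 - 17*u + 60) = (u - 5)^2*(u + 4)*(u^2 + u - 12) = (u - 5)^2*(u - 3)*(u + 4)*(u + 4)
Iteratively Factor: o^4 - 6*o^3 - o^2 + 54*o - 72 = (o - 4)*(o^3 - 2*o^2 - 9*o + 18) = (o - 4)*(o + 3)*(o^2 - 5*o + 6) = (o - 4)*(o - 2)*(o + 3)*(o - 3)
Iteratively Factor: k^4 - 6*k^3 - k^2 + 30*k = (k)*(k^3 - 6*k^2 - k + 30) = k*(k - 3)*(k^2 - 3*k - 10) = k*(k - 3)*(k + 2)*(k - 5)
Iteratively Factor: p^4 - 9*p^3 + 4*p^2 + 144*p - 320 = (p - 5)*(p^3 - 4*p^2 - 16*p + 64) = (p - 5)*(p - 4)*(p^2 - 16) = (p - 5)*(p - 4)*(p + 4)*(p - 4)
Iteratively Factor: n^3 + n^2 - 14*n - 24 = (n - 4)*(n^2 + 5*n + 6) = (n - 4)*(n + 3)*(n + 2)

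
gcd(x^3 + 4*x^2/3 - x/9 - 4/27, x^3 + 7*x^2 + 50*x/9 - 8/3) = x^2 + x - 4/9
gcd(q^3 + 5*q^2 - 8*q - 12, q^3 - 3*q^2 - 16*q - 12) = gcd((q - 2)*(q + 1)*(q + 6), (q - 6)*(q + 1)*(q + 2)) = q + 1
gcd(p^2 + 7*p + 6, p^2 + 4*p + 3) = p + 1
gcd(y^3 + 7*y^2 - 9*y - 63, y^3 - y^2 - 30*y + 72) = y - 3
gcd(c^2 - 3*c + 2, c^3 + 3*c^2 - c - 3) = c - 1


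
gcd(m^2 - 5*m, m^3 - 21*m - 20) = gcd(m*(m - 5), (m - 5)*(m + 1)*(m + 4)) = m - 5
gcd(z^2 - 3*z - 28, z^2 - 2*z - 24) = z + 4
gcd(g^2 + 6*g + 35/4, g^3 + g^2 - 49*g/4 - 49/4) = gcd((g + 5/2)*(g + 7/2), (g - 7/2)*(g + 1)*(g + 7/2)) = g + 7/2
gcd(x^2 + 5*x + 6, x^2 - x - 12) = x + 3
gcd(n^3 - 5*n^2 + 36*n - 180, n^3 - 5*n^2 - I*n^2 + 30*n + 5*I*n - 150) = n^2 + n*(-5 - 6*I) + 30*I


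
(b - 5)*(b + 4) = b^2 - b - 20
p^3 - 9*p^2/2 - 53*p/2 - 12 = (p - 8)*(p + 1/2)*(p + 3)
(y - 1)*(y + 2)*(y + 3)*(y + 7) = y^4 + 11*y^3 + 29*y^2 + y - 42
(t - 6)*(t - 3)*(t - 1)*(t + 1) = t^4 - 9*t^3 + 17*t^2 + 9*t - 18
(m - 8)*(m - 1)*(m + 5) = m^3 - 4*m^2 - 37*m + 40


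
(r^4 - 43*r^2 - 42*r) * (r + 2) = r^5 + 2*r^4 - 43*r^3 - 128*r^2 - 84*r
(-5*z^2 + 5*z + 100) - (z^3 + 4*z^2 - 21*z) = -z^3 - 9*z^2 + 26*z + 100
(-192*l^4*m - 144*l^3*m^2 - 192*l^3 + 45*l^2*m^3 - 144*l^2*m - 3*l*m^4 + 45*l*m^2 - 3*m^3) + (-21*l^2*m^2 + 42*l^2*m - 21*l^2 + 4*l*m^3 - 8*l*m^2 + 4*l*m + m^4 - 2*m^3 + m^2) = -192*l^4*m - 144*l^3*m^2 - 192*l^3 + 45*l^2*m^3 - 21*l^2*m^2 - 102*l^2*m - 21*l^2 - 3*l*m^4 + 4*l*m^3 + 37*l*m^2 + 4*l*m + m^4 - 5*m^3 + m^2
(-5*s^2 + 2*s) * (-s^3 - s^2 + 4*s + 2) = 5*s^5 + 3*s^4 - 22*s^3 - 2*s^2 + 4*s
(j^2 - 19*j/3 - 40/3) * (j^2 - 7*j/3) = j^4 - 26*j^3/3 + 13*j^2/9 + 280*j/9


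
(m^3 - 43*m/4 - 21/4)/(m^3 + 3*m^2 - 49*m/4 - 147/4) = (2*m + 1)/(2*m + 7)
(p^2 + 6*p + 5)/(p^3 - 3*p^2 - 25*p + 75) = (p + 1)/(p^2 - 8*p + 15)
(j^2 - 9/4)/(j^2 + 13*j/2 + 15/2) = (j - 3/2)/(j + 5)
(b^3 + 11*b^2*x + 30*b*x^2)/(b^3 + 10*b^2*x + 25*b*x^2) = (b + 6*x)/(b + 5*x)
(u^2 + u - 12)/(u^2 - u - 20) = (u - 3)/(u - 5)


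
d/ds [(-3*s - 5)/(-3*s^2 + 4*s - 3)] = (-9*s^2 - 30*s + 29)/(9*s^4 - 24*s^3 + 34*s^2 - 24*s + 9)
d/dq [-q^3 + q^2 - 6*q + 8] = -3*q^2 + 2*q - 6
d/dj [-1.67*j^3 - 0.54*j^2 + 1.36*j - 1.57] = -5.01*j^2 - 1.08*j + 1.36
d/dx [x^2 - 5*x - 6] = 2*x - 5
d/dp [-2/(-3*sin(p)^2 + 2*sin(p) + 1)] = 4*(1 - 3*sin(p))*cos(p)/(-3*sin(p)^2 + 2*sin(p) + 1)^2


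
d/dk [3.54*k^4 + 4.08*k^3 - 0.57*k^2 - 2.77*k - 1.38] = 14.16*k^3 + 12.24*k^2 - 1.14*k - 2.77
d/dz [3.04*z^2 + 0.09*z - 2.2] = 6.08*z + 0.09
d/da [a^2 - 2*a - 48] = 2*a - 2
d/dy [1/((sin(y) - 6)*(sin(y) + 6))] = -sin(2*y)/((sin(y) - 6)^2*(sin(y) + 6)^2)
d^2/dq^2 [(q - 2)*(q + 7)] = 2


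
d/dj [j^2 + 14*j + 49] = 2*j + 14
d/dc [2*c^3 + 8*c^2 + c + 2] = 6*c^2 + 16*c + 1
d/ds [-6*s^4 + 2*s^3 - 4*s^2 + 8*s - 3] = -24*s^3 + 6*s^2 - 8*s + 8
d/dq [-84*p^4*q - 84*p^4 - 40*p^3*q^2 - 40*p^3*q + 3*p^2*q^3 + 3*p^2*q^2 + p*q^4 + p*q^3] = p*(-84*p^3 - 80*p^2*q - 40*p^2 + 9*p*q^2 + 6*p*q + 4*q^3 + 3*q^2)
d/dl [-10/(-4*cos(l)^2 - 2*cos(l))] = 5*(sin(l)/cos(l)^2 + 4*tan(l))/(2*cos(l) + 1)^2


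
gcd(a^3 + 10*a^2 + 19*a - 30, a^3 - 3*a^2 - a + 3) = a - 1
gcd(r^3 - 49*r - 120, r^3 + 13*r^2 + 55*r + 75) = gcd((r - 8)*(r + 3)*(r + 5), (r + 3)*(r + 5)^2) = r^2 + 8*r + 15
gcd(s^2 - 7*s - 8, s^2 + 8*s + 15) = 1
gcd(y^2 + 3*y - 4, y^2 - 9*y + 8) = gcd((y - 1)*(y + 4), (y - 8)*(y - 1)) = y - 1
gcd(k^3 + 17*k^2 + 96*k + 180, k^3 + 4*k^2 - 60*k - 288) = k^2 + 12*k + 36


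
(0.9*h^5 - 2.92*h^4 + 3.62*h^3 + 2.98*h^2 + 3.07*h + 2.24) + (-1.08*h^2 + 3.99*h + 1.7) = 0.9*h^5 - 2.92*h^4 + 3.62*h^3 + 1.9*h^2 + 7.06*h + 3.94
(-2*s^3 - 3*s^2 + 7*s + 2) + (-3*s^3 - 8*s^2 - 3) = -5*s^3 - 11*s^2 + 7*s - 1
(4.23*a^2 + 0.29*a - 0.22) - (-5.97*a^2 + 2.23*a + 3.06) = 10.2*a^2 - 1.94*a - 3.28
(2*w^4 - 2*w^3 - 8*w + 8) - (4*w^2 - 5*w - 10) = 2*w^4 - 2*w^3 - 4*w^2 - 3*w + 18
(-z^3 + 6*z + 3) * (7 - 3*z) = 3*z^4 - 7*z^3 - 18*z^2 + 33*z + 21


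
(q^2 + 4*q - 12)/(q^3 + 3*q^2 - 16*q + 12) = 1/(q - 1)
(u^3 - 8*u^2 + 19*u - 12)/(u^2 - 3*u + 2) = (u^2 - 7*u + 12)/(u - 2)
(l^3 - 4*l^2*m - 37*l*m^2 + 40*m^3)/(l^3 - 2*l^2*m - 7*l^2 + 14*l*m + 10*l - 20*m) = (l^3 - 4*l^2*m - 37*l*m^2 + 40*m^3)/(l^3 - 2*l^2*m - 7*l^2 + 14*l*m + 10*l - 20*m)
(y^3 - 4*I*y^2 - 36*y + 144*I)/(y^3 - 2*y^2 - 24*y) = (y^2 + 2*y*(3 - 2*I) - 24*I)/(y*(y + 4))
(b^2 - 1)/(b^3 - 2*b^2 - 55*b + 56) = (b + 1)/(b^2 - b - 56)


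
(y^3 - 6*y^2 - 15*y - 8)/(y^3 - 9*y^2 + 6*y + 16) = (y + 1)/(y - 2)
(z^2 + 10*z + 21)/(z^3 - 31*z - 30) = (z^2 + 10*z + 21)/(z^3 - 31*z - 30)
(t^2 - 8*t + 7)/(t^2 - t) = (t - 7)/t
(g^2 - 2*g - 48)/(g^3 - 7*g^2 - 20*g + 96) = (g + 6)/(g^2 + g - 12)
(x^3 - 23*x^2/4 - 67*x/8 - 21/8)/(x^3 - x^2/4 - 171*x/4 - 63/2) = (x + 1/2)/(x + 6)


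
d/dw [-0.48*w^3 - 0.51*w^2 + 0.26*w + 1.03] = -1.44*w^2 - 1.02*w + 0.26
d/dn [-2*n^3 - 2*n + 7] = -6*n^2 - 2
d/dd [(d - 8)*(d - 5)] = 2*d - 13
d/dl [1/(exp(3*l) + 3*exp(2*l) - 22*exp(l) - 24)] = (-3*exp(2*l) - 6*exp(l) + 22)*exp(l)/(exp(3*l) + 3*exp(2*l) - 22*exp(l) - 24)^2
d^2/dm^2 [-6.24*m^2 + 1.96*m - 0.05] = -12.4800000000000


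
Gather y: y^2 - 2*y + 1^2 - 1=y^2 - 2*y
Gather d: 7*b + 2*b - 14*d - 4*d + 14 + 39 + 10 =9*b - 18*d + 63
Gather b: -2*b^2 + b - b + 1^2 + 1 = 2 - 2*b^2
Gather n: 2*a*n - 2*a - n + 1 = -2*a + n*(2*a - 1) + 1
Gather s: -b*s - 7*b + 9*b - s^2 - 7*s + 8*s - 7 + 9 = 2*b - s^2 + s*(1 - b) + 2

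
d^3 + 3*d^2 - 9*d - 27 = (d - 3)*(d + 3)^2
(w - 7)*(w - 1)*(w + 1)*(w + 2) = w^4 - 5*w^3 - 15*w^2 + 5*w + 14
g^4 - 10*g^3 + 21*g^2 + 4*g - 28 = (g - 7)*(g - 2)^2*(g + 1)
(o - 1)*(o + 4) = o^2 + 3*o - 4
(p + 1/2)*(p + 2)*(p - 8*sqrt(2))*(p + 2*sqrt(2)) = p^4 - 6*sqrt(2)*p^3 + 5*p^3/2 - 31*p^2 - 15*sqrt(2)*p^2 - 80*p - 6*sqrt(2)*p - 32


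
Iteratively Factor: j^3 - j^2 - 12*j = (j + 3)*(j^2 - 4*j) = (j - 4)*(j + 3)*(j)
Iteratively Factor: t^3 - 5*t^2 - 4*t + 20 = (t + 2)*(t^2 - 7*t + 10) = (t - 2)*(t + 2)*(t - 5)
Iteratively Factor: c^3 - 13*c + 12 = (c - 1)*(c^2 + c - 12) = (c - 1)*(c + 4)*(c - 3)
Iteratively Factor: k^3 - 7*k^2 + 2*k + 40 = (k - 4)*(k^2 - 3*k - 10) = (k - 4)*(k + 2)*(k - 5)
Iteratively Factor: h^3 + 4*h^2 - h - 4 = (h - 1)*(h^2 + 5*h + 4) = (h - 1)*(h + 1)*(h + 4)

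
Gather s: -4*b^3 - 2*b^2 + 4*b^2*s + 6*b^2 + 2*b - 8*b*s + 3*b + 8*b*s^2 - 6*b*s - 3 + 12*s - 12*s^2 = -4*b^3 + 4*b^2 + 5*b + s^2*(8*b - 12) + s*(4*b^2 - 14*b + 12) - 3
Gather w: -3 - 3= -6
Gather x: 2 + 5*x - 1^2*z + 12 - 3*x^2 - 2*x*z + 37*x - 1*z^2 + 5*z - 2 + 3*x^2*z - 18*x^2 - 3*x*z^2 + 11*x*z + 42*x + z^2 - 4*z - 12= x^2*(3*z - 21) + x*(-3*z^2 + 9*z + 84)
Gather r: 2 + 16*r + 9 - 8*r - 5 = 8*r + 6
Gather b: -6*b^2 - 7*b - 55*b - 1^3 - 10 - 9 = -6*b^2 - 62*b - 20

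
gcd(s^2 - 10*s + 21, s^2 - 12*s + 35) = s - 7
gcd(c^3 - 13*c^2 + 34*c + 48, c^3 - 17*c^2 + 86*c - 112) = c - 8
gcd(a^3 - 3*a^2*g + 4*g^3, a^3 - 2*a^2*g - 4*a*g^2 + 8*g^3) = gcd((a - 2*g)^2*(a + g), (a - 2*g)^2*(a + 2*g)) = a^2 - 4*a*g + 4*g^2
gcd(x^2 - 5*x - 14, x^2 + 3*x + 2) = x + 2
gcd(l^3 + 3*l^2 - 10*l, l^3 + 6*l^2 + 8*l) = l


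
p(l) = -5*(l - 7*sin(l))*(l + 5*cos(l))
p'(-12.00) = -323.48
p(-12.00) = -612.97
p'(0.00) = 150.00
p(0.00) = 0.00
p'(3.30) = 25.39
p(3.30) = 36.06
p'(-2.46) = 163.64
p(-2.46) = 61.85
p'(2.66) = 59.97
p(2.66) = -5.16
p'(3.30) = 25.39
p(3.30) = 36.06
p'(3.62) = -83.44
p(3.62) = 28.01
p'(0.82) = 22.80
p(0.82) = 90.93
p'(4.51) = -377.40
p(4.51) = -199.21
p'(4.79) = -364.02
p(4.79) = -304.68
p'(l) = -5*(1 - 5*sin(l))*(l - 7*sin(l)) - 5*(1 - 7*cos(l))*(l + 5*cos(l))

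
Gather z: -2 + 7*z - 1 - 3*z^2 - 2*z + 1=-3*z^2 + 5*z - 2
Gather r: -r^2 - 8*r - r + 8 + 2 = -r^2 - 9*r + 10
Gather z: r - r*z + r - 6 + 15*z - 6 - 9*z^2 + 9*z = 2*r - 9*z^2 + z*(24 - r) - 12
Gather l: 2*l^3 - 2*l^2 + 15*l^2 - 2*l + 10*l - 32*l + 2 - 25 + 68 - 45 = 2*l^3 + 13*l^2 - 24*l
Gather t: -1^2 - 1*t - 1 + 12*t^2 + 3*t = 12*t^2 + 2*t - 2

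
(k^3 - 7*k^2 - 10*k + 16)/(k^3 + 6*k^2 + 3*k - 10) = (k - 8)/(k + 5)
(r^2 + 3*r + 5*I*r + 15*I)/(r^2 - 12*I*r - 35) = (r^2 + r*(3 + 5*I) + 15*I)/(r^2 - 12*I*r - 35)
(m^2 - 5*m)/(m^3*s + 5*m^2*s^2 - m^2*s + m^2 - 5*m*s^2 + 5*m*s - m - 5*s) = m*(m - 5)/(m^3*s + 5*m^2*s^2 - m^2*s + m^2 - 5*m*s^2 + 5*m*s - m - 5*s)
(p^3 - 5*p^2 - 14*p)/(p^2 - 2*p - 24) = p*(-p^2 + 5*p + 14)/(-p^2 + 2*p + 24)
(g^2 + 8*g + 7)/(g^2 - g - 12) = (g^2 + 8*g + 7)/(g^2 - g - 12)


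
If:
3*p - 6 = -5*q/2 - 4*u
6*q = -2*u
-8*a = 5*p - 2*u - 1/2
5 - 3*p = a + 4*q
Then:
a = -1277/1034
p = 2125/1034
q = 9/517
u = -27/517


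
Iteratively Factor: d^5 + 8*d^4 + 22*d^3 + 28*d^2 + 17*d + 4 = (d + 1)*(d^4 + 7*d^3 + 15*d^2 + 13*d + 4) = (d + 1)^2*(d^3 + 6*d^2 + 9*d + 4) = (d + 1)^2*(d + 4)*(d^2 + 2*d + 1) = (d + 1)^3*(d + 4)*(d + 1)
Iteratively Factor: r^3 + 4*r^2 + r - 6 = (r + 2)*(r^2 + 2*r - 3) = (r + 2)*(r + 3)*(r - 1)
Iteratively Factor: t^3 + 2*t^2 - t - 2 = (t + 1)*(t^2 + t - 2) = (t + 1)*(t + 2)*(t - 1)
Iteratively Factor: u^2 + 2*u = (u + 2)*(u)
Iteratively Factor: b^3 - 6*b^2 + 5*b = (b - 1)*(b^2 - 5*b) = (b - 5)*(b - 1)*(b)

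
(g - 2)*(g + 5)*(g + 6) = g^3 + 9*g^2 + 8*g - 60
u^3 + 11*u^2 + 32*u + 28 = (u + 2)^2*(u + 7)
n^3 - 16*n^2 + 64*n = n*(n - 8)^2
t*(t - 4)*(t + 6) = t^3 + 2*t^2 - 24*t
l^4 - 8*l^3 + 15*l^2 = l^2*(l - 5)*(l - 3)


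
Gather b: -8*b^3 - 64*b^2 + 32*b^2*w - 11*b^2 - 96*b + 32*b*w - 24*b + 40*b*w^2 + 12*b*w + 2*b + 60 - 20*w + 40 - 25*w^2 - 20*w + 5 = -8*b^3 + b^2*(32*w - 75) + b*(40*w^2 + 44*w - 118) - 25*w^2 - 40*w + 105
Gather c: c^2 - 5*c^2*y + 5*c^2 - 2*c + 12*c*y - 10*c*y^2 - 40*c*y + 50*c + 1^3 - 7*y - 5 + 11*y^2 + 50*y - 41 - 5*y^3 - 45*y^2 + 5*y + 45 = c^2*(6 - 5*y) + c*(-10*y^2 - 28*y + 48) - 5*y^3 - 34*y^2 + 48*y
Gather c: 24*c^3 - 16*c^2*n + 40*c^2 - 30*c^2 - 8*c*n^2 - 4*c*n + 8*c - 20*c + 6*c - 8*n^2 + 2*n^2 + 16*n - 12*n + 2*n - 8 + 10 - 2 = 24*c^3 + c^2*(10 - 16*n) + c*(-8*n^2 - 4*n - 6) - 6*n^2 + 6*n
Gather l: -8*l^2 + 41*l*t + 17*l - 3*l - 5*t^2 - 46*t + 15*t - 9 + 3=-8*l^2 + l*(41*t + 14) - 5*t^2 - 31*t - 6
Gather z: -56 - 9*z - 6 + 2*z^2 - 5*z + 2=2*z^2 - 14*z - 60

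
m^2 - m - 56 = (m - 8)*(m + 7)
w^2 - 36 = (w - 6)*(w + 6)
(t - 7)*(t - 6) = t^2 - 13*t + 42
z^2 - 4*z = z*(z - 4)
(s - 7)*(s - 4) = s^2 - 11*s + 28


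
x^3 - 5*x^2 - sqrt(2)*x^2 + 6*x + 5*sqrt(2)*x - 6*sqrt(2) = (x - 3)*(x - 2)*(x - sqrt(2))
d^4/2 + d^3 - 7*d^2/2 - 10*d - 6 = (d/2 + 1/2)*(d - 3)*(d + 2)^2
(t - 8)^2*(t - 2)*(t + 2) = t^4 - 16*t^3 + 60*t^2 + 64*t - 256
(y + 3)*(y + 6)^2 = y^3 + 15*y^2 + 72*y + 108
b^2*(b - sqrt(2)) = b^3 - sqrt(2)*b^2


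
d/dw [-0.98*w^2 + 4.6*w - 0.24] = 4.6 - 1.96*w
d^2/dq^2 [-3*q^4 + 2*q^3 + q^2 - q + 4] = -36*q^2 + 12*q + 2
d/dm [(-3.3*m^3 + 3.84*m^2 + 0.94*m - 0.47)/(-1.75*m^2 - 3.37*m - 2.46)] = (5.775*m^4 + 22.242*m^3 + 13.0582*m^2 - 20.5378*m - 3.8963)/(3.0625*m^4 + 11.795*m^3 + 19.9669*m^2 + 16.5804*m + 6.0516)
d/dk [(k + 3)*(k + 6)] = 2*k + 9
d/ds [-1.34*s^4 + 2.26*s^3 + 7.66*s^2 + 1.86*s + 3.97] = -5.36*s^3 + 6.78*s^2 + 15.32*s + 1.86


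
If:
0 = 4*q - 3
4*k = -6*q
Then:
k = -9/8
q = 3/4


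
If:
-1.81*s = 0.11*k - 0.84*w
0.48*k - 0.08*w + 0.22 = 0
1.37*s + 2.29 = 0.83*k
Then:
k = -1.39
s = -2.51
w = -5.60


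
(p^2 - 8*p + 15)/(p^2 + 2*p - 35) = (p - 3)/(p + 7)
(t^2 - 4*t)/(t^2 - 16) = t/(t + 4)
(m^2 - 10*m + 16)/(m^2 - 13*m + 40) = (m - 2)/(m - 5)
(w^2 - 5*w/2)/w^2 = (w - 5/2)/w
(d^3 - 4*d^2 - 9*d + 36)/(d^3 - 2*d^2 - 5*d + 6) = (d^2 - d - 12)/(d^2 + d - 2)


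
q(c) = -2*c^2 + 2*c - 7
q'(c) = 2 - 4*c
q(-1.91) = -18.12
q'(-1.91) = 9.64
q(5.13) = -49.37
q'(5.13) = -18.52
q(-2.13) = -20.33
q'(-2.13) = 10.52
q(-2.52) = -24.74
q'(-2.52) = 12.08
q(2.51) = -14.58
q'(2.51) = -8.04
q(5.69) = -60.37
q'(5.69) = -20.76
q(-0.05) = -7.10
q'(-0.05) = 2.20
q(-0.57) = -8.79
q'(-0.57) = 4.28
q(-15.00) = -487.00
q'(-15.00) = 62.00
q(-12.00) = -319.00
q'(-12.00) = 50.00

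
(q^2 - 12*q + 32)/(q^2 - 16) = (q - 8)/(q + 4)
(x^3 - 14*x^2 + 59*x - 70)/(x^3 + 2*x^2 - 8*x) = (x^2 - 12*x + 35)/(x*(x + 4))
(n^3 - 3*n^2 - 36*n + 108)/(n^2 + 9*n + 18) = (n^2 - 9*n + 18)/(n + 3)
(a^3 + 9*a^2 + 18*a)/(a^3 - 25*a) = (a^2 + 9*a + 18)/(a^2 - 25)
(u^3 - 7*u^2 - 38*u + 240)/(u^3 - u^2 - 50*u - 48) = (u - 5)/(u + 1)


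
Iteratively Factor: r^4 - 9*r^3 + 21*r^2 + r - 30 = (r - 2)*(r^3 - 7*r^2 + 7*r + 15) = (r - 2)*(r + 1)*(r^2 - 8*r + 15) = (r - 3)*(r - 2)*(r + 1)*(r - 5)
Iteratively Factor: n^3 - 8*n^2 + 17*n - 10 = (n - 1)*(n^2 - 7*n + 10) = (n - 2)*(n - 1)*(n - 5)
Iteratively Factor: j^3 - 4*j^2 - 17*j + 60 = (j - 5)*(j^2 + j - 12) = (j - 5)*(j + 4)*(j - 3)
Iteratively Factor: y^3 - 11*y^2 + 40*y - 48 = (y - 3)*(y^2 - 8*y + 16) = (y - 4)*(y - 3)*(y - 4)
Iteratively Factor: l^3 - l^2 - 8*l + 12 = (l - 2)*(l^2 + l - 6) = (l - 2)^2*(l + 3)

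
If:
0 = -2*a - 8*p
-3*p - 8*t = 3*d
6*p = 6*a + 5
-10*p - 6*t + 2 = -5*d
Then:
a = -2/3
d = -17/174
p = 1/6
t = -3/116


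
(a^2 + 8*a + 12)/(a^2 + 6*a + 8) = (a + 6)/(a + 4)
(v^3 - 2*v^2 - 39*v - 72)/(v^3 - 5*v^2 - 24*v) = (v + 3)/v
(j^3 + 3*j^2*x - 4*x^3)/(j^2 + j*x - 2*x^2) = j + 2*x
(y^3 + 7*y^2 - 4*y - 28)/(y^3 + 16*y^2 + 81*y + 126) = (y^2 - 4)/(y^2 + 9*y + 18)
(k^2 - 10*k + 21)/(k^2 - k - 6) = (k - 7)/(k + 2)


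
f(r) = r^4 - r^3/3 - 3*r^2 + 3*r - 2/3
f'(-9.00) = -2940.00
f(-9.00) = 6533.33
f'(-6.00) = -861.00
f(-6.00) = 1241.33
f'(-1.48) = -3.28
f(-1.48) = -5.80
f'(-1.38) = -1.14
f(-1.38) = -6.02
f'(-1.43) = -2.16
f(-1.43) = -5.94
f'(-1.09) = 3.17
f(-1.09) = -5.66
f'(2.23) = 29.01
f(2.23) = 12.14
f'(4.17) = 250.64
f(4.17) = 237.88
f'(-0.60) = 5.38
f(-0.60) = -3.35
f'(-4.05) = -254.82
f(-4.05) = 229.16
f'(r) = 4*r^3 - r^2 - 6*r + 3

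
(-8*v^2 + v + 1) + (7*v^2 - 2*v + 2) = -v^2 - v + 3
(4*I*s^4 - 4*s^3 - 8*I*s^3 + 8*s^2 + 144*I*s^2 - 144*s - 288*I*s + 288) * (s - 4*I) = 4*I*s^5 + 12*s^4 - 8*I*s^4 - 24*s^3 + 160*I*s^3 + 432*s^2 - 320*I*s^2 - 864*s + 576*I*s - 1152*I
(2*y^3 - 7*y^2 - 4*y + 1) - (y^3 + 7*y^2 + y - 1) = y^3 - 14*y^2 - 5*y + 2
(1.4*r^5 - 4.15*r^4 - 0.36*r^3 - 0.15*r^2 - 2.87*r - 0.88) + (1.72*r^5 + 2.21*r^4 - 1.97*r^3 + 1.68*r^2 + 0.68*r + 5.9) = 3.12*r^5 - 1.94*r^4 - 2.33*r^3 + 1.53*r^2 - 2.19*r + 5.02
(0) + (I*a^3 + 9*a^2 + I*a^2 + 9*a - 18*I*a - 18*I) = I*a^3 + 9*a^2 + I*a^2 + 9*a - 18*I*a - 18*I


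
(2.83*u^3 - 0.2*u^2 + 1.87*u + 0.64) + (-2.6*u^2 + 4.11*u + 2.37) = 2.83*u^3 - 2.8*u^2 + 5.98*u + 3.01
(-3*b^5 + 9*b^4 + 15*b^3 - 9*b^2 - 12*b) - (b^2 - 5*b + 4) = -3*b^5 + 9*b^4 + 15*b^3 - 10*b^2 - 7*b - 4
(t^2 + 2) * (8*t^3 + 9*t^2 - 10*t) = 8*t^5 + 9*t^4 + 6*t^3 + 18*t^2 - 20*t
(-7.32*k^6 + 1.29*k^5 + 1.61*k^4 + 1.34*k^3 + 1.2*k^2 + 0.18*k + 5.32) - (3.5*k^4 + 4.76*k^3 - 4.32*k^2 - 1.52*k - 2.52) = -7.32*k^6 + 1.29*k^5 - 1.89*k^4 - 3.42*k^3 + 5.52*k^2 + 1.7*k + 7.84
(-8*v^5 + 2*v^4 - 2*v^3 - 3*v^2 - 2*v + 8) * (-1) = 8*v^5 - 2*v^4 + 2*v^3 + 3*v^2 + 2*v - 8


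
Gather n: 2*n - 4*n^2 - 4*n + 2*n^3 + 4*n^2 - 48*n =2*n^3 - 50*n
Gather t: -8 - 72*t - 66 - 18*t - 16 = -90*t - 90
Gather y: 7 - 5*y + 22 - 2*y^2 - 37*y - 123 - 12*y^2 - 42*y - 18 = -14*y^2 - 84*y - 112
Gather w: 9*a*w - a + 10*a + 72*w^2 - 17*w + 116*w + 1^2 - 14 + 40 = 9*a + 72*w^2 + w*(9*a + 99) + 27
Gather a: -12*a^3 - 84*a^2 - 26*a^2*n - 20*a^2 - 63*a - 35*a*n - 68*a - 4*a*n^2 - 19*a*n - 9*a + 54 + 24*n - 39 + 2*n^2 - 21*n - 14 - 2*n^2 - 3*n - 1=-12*a^3 + a^2*(-26*n - 104) + a*(-4*n^2 - 54*n - 140)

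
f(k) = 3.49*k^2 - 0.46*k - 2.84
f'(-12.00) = -84.22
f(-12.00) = 505.24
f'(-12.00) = -84.22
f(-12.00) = 505.24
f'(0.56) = 3.45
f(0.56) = -2.00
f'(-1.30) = -9.53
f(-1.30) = 3.66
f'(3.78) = 25.92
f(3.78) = 45.29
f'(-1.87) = -13.51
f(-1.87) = 10.22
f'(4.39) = 30.18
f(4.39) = 62.40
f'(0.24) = 1.22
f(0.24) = -2.75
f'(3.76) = 25.78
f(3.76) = 44.77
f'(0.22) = 1.08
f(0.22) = -2.77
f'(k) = 6.98*k - 0.46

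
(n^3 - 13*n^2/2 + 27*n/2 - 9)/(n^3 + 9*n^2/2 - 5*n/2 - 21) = (2*n^2 - 9*n + 9)/(2*n^2 + 13*n + 21)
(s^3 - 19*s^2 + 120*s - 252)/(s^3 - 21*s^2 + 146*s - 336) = (s - 6)/(s - 8)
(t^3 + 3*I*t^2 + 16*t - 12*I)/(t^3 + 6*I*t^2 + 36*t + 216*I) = (t^2 - 3*I*t - 2)/(t^2 + 36)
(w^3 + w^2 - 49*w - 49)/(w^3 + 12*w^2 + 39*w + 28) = (w - 7)/(w + 4)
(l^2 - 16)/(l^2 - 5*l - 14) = (16 - l^2)/(-l^2 + 5*l + 14)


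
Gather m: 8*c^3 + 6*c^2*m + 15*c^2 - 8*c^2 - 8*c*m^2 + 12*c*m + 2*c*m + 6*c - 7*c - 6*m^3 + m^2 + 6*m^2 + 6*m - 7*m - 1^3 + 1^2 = 8*c^3 + 7*c^2 - c - 6*m^3 + m^2*(7 - 8*c) + m*(6*c^2 + 14*c - 1)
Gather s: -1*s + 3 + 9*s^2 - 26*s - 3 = 9*s^2 - 27*s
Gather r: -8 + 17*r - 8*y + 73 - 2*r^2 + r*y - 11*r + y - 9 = -2*r^2 + r*(y + 6) - 7*y + 56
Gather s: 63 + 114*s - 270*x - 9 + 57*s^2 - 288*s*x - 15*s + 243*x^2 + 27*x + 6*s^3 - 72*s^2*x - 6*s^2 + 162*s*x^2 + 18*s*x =6*s^3 + s^2*(51 - 72*x) + s*(162*x^2 - 270*x + 99) + 243*x^2 - 243*x + 54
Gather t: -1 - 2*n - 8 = -2*n - 9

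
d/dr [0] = 0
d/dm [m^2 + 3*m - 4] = 2*m + 3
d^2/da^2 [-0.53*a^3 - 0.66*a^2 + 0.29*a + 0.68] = -3.18*a - 1.32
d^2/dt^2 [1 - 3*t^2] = -6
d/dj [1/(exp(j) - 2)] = -exp(j)/(exp(j) - 2)^2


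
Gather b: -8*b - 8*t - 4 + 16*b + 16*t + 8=8*b + 8*t + 4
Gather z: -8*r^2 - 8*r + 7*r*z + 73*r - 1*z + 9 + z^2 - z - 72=-8*r^2 + 65*r + z^2 + z*(7*r - 2) - 63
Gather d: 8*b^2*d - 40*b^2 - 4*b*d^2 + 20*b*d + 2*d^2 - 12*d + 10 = -40*b^2 + d^2*(2 - 4*b) + d*(8*b^2 + 20*b - 12) + 10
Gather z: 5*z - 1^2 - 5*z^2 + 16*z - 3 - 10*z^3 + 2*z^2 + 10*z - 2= -10*z^3 - 3*z^2 + 31*z - 6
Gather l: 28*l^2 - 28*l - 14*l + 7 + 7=28*l^2 - 42*l + 14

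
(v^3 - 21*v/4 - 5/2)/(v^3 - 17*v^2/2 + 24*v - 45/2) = (v^2 + 5*v/2 + 1)/(v^2 - 6*v + 9)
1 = 1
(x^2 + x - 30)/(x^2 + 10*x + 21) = (x^2 + x - 30)/(x^2 + 10*x + 21)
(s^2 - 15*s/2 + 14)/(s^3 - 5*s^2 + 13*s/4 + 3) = 2*(2*s - 7)/(4*s^2 - 4*s - 3)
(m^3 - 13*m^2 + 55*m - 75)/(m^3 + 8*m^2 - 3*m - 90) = (m^2 - 10*m + 25)/(m^2 + 11*m + 30)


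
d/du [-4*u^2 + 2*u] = 2 - 8*u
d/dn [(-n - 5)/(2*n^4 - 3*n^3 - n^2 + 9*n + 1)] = (-2*n^4 + 3*n^3 + n^2 - 9*n + (n + 5)*(8*n^3 - 9*n^2 - 2*n + 9) - 1)/(2*n^4 - 3*n^3 - n^2 + 9*n + 1)^2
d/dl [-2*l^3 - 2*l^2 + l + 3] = -6*l^2 - 4*l + 1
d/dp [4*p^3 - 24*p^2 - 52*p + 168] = 12*p^2 - 48*p - 52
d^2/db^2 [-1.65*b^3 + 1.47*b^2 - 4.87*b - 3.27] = 2.94 - 9.9*b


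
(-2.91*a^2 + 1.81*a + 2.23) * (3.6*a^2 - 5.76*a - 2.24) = -10.476*a^4 + 23.2776*a^3 + 4.1208*a^2 - 16.8992*a - 4.9952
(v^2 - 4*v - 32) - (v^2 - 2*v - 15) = -2*v - 17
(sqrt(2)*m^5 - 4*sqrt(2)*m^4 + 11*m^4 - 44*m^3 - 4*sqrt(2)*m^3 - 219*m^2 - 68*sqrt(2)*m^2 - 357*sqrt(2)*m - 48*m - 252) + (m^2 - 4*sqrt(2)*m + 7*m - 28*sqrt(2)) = sqrt(2)*m^5 - 4*sqrt(2)*m^4 + 11*m^4 - 44*m^3 - 4*sqrt(2)*m^3 - 218*m^2 - 68*sqrt(2)*m^2 - 361*sqrt(2)*m - 41*m - 252 - 28*sqrt(2)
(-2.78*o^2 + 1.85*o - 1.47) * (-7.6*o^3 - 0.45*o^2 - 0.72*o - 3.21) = 21.128*o^5 - 12.809*o^4 + 12.3411*o^3 + 8.2533*o^2 - 4.8801*o + 4.7187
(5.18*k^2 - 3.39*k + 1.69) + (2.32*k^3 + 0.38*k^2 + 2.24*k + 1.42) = 2.32*k^3 + 5.56*k^2 - 1.15*k + 3.11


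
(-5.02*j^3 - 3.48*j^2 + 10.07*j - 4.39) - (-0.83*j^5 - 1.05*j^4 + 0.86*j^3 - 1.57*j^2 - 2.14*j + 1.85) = 0.83*j^5 + 1.05*j^4 - 5.88*j^3 - 1.91*j^2 + 12.21*j - 6.24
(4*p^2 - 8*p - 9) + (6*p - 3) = 4*p^2 - 2*p - 12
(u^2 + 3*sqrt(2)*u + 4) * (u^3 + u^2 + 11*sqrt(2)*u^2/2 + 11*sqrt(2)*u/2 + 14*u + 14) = u^5 + u^4 + 17*sqrt(2)*u^4/2 + 17*sqrt(2)*u^3/2 + 51*u^3 + 51*u^2 + 64*sqrt(2)*u^2 + 56*u + 64*sqrt(2)*u + 56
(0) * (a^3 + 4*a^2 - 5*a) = 0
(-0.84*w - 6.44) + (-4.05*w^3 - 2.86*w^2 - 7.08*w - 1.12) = -4.05*w^3 - 2.86*w^2 - 7.92*w - 7.56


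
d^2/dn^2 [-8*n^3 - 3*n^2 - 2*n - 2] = -48*n - 6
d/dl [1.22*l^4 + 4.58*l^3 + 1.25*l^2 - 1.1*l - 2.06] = 4.88*l^3 + 13.74*l^2 + 2.5*l - 1.1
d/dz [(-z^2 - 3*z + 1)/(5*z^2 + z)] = (14*z^2 - 10*z - 1)/(z^2*(25*z^2 + 10*z + 1))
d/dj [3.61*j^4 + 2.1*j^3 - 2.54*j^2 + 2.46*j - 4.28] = 14.44*j^3 + 6.3*j^2 - 5.08*j + 2.46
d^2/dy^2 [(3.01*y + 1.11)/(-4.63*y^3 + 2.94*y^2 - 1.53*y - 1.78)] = (-387.150414*y^5 - 39.7031760000001*y^4 + 232.363278*y^3 + 192.934218*y^2 - 9.66585599999998*y - 0.419634000000002)/(99.252847*y^9 - 189.073458*y^8 + 218.454975*y^7 - 35.899134*y^6 - 73.189071*y^5 + 101.166138*y^4 - 0.450122999999991*y^3 - 15.444882*y^2 + 14.542956*y + 5.639752)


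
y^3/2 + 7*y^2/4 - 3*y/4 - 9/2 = (y/2 + 1)*(y - 3/2)*(y + 3)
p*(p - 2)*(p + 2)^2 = p^4 + 2*p^3 - 4*p^2 - 8*p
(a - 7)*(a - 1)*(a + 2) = a^3 - 6*a^2 - 9*a + 14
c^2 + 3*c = c*(c + 3)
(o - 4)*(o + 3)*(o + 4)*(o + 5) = o^4 + 8*o^3 - o^2 - 128*o - 240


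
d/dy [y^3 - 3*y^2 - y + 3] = 3*y^2 - 6*y - 1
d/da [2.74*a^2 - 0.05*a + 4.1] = 5.48*a - 0.05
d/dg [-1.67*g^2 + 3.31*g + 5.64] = 3.31 - 3.34*g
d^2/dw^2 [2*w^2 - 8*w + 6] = 4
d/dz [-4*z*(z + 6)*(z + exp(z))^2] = 4*(z + exp(z))*(-2*z*(z + 6)*(exp(z) + 1) - z*(z + exp(z)) + (-z - 6)*(z + exp(z)))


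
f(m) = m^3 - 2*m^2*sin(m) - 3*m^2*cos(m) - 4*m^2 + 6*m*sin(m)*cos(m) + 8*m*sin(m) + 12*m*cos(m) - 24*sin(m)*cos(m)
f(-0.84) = 8.93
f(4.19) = 6.40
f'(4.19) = 34.04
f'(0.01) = -11.86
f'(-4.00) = 193.13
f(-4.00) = -89.94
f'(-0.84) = -2.58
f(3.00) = -16.22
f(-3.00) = -0.57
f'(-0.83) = -2.88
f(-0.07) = 0.87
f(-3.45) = -17.88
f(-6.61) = -598.45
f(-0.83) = 8.91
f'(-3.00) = 11.68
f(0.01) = -0.12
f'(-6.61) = -30.92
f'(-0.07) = -12.84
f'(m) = 3*m^2*sin(m) - 2*m^2*cos(m) + 3*m^2 - 6*m*sin(m)^2 - 16*m*sin(m) + 6*m*cos(m)^2 + 2*m*cos(m) - 8*m + 24*sin(m)^2 + 6*sin(m)*cos(m) + 8*sin(m) - 24*cos(m)^2 + 12*cos(m)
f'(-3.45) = 72.95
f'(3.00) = -5.43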